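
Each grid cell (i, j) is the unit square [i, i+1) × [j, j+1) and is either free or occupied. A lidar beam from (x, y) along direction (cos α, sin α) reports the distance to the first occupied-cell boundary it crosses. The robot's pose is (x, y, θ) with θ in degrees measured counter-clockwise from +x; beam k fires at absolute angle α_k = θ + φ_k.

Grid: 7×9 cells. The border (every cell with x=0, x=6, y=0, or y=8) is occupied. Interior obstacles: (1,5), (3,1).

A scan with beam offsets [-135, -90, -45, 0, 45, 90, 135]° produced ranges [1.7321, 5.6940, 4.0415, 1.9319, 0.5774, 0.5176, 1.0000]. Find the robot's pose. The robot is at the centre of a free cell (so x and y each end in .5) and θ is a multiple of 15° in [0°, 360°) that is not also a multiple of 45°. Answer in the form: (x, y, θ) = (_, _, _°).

The pose lattice has 33·16 = 528 candidates. Test each by forward raycasting.
  (3.5, 6.5, 30°): beam 1 = 5.6940 ≠ 1.7321 ✗
  (1.5, 3.5, 210°): beam 1 = 1.5529 ≠ 1.7321 ✗
  (4.5, 3.5, 120°): beam 1 = 1.5529 ≠ 1.7321 ✗
  …
  (2.5, 7.5, 15°): r_1=1.7321, r_2=5.6940, r_3=4.0415, r_4=1.9319, r_5=0.5774, r_6=0.5176, r_7=1.0000 — all match ✓
Unique over the lattice → pose = (2.5, 7.5, 15°).

(x, y, θ) = (2.5, 7.5, 15°)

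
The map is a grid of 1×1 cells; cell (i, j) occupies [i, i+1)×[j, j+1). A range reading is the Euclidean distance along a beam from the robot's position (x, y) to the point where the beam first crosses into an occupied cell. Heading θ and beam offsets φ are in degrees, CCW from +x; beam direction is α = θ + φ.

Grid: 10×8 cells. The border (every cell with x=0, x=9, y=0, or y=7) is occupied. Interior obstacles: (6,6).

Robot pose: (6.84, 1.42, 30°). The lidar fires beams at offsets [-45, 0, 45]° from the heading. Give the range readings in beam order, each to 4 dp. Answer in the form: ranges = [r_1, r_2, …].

beam 1: φ=-45°, α=345°
  d=(0.9659,-0.2588)  start (6,1)  tX=0.1656 tY=1.6228  stride 1/|dx|=1.0353 1/|dy|=3.8637
    cross x-line → (7,1), t=0.1656
    cross x-line → (8,1), t=1.2009
    cross y-line → (8,0), t=1.6228 (wall)
  → r_1 = 1.6228
beam 2: φ=0°, α=30°
  d=(0.8660,0.5000)  start (6,1)  tX=0.1848 tY=1.1600  stride 1/|dx|=1.1547 1/|dy|=2.0000
    cross x-line → (7,1), t=0.1848
    cross y-line → (7,2), t=1.1600
    cross x-line → (8,2), t=1.3395
    cross x-line → (9,2), t=2.4942 (wall)
  → r_2 = 2.4942
beam 3: φ=45°, α=75°
  d=(0.2588,0.9659)  start (6,1)  tX=0.6182 tY=0.6005  stride 1/|dx|=3.8637 1/|dy|=1.0353
    cross y-line → (6,2), t=0.6005
    cross x-line → (7,2), t=0.6182
    cross y-line → (7,3), t=1.6357
    cross y-line → (7,4), t=2.6710
    cross y-line → (7,5), t=3.7063
    cross x-line → (8,5), t=4.4819
    cross y-line → (8,6), t=4.7416
    cross y-line → (8,7), t=5.7768 (wall)
  → r_3 = 5.7768

ranges = [1.6228, 2.4942, 5.7768]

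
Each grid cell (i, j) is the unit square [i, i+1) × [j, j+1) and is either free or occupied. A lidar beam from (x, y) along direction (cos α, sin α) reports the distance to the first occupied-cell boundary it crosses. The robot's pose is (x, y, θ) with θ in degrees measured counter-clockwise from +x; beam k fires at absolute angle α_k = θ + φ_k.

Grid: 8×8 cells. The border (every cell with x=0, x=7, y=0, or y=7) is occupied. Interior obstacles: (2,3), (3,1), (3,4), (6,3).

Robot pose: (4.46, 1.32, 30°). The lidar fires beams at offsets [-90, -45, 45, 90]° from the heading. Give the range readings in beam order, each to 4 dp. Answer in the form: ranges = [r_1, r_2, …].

beam 1: φ=-90°, α=300°
  cosα=0.5000 sinα=-0.8660 | (4,1) | tMaxX 1.0800 tMaxY 0.3695 | tΔX 2.0000 tΔY 1.1547
    t=0.3695 [y] (4,0) — stop
  → r_1 = 0.3695
beam 2: φ=-45°, α=345°
  cosα=0.9659 sinα=-0.2588 | (4,1) | tMaxX 0.5590 tMaxY 1.2364 | tΔX 1.0353 tΔY 3.8637
    t=0.5590 [x] (5,1)
    t=1.2364 [y] (5,0) — stop
  → r_2 = 1.2364
beam 3: φ=45°, α=75°
  cosα=0.2588 sinα=0.9659 | (4,1) | tMaxX 2.0864 tMaxY 0.7040 | tΔX 3.8637 tΔY 1.0353
    t=0.7040 [y] (4,2)
    t=1.7393 [y] (4,3)
    t=2.0864 [x] (5,3)
    t=2.7745 [y] (5,4)
    t=3.8098 [y] (5,5)
    t=4.8451 [y] (5,6)
    t=5.8804 [y] (5,7) — stop
  → r_3 = 5.8804
beam 4: φ=90°, α=120°
  cosα=-0.5000 sinα=0.8660 | (4,1) | tMaxX 0.9200 tMaxY 0.7852 | tΔX 2.0000 tΔY 1.1547
    t=0.7852 [y] (4,2)
    t=0.9200 [x] (3,2)
    t=1.9399 [y] (3,3)
    t=2.9200 [x] (2,3) — stop
  → r_4 = 2.9200

ranges = [0.3695, 1.2364, 5.8804, 2.9200]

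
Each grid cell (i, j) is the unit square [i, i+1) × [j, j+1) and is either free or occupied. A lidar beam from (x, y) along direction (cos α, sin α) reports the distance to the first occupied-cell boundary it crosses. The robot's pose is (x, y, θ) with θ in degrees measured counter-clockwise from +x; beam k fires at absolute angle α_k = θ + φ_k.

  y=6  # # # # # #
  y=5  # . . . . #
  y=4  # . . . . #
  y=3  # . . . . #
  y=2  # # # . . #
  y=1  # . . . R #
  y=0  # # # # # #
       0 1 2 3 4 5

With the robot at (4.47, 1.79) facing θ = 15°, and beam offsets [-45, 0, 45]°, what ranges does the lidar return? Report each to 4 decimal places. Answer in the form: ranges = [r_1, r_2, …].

ranges = [0.6120, 0.5487, 1.0600]

beam 1: φ=-45°, α=330°
  cosα=0.8660 sinα=-0.5000 | (4,1) | tMaxX 0.6120 tMaxY 1.5800 | tΔX 1.1547 tΔY 2.0000
    t=0.6120 [x] (5,1) — stop
  → r_1 = 0.6120
beam 2: φ=0°, α=15°
  cosα=0.9659 sinα=0.2588 | (4,1) | tMaxX 0.5487 tMaxY 0.8114 | tΔX 1.0353 tΔY 3.8637
    t=0.5487 [x] (5,1) — stop
  → r_2 = 0.5487
beam 3: φ=45°, α=60°
  cosα=0.5000 sinα=0.8660 | (4,1) | tMaxX 1.0600 tMaxY 0.2425 | tΔX 2.0000 tΔY 1.1547
    t=0.2425 [y] (4,2)
    t=1.0600 [x] (5,2) — stop
  → r_3 = 1.0600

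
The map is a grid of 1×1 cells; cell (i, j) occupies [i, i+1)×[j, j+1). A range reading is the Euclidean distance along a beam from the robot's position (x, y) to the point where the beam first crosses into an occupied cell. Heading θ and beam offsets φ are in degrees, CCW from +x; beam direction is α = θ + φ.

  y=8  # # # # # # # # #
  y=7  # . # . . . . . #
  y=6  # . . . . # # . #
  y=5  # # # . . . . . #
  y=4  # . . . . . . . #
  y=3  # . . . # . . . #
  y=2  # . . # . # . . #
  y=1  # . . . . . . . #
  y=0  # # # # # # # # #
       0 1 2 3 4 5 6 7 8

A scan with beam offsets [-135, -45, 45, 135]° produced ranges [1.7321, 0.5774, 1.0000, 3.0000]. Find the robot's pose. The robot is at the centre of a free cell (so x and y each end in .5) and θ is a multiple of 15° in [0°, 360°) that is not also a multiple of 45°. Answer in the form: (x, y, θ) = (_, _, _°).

Enumerate (i+0.5, j+0.5, θ) over the 41 free cells and 16 admissible headings. For each, cast all 4 beams and compare to the given ranges.
  (4.5, 7.5, 330°): beam 1 = 1.5529 ≠ 1.7321 ✗
  (3.5, 7.5, 330°): beam 1 = 0.5176 ≠ 1.7321 ✗
  (5.5, 1.5, 150°): beam 1 = 2.5882 ≠ 1.7321 ✗
  …
  (2.5, 4.5, 105°): r_1=1.7321, r_2=0.5774, r_3=1.0000, r_4=3.0000 — all match ✓
Unique over the lattice → pose = (2.5, 4.5, 105°).

(x, y, θ) = (2.5, 4.5, 105°)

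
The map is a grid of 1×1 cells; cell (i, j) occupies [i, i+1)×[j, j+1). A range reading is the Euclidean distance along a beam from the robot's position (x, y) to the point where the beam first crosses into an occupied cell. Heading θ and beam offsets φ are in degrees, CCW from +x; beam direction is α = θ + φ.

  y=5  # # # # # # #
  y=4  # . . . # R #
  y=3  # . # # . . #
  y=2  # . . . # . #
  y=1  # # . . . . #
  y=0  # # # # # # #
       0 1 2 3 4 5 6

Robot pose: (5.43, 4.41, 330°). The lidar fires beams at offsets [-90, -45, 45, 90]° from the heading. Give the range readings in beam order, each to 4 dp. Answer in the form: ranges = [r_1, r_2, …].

beam 1: φ=-90°, α=240°
  d=(-0.5000,-0.8660)  start (5,4)  tX=0.8600 tY=0.4734  stride 1/|dx|=2.0000 1/|dy|=1.1547
    cross y-line → (5,3), t=0.4734
    cross x-line → (4,3), t=0.8600
    cross y-line → (4,2), t=1.6281 (wall)
  → r_1 = 1.6281
beam 2: φ=-45°, α=285°
  d=(0.2588,-0.9659)  start (5,4)  tX=2.2023 tY=0.4245  stride 1/|dx|=3.8637 1/|dy|=1.0353
    cross y-line → (5,3), t=0.4245
    cross y-line → (5,2), t=1.4597
    cross x-line → (6,2), t=2.2023 (wall)
  → r_2 = 2.2023
beam 3: φ=45°, α=15°
  d=(0.9659,0.2588)  start (5,4)  tX=0.5901 tY=2.2796  stride 1/|dx|=1.0353 1/|dy|=3.8637
    cross x-line → (6,4), t=0.5901 (wall)
  → r_3 = 0.5901
beam 4: φ=90°, α=60°
  d=(0.5000,0.8660)  start (5,4)  tX=1.1400 tY=0.6813  stride 1/|dx|=2.0000 1/|dy|=1.1547
    cross y-line → (5,5), t=0.6813 (wall)
  → r_4 = 0.6813

ranges = [1.6281, 2.2023, 0.5901, 0.6813]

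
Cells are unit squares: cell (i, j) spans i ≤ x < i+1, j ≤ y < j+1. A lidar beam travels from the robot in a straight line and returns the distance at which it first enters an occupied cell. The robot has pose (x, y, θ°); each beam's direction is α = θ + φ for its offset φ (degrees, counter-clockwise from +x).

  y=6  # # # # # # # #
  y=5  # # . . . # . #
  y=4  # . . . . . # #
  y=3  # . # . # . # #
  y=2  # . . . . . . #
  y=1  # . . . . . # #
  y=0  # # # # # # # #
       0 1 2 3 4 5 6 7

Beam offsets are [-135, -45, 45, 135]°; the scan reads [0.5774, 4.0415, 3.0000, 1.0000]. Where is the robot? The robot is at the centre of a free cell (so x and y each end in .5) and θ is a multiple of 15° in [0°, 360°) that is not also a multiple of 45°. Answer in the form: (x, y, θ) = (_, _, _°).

Enumerate (i+0.5, j+0.5, θ) over the 23 free cells and 16 admissible headings. For each, cast all 4 beams and compare to the given ranges.
  (2.5, 2.5, 330°): beam 1 = 1.5529 ≠ 0.5774 ✗
  (3.5, 4.5, 75°): beam 1 = 1.0000 ≠ 0.5774 ✗
  (3.5, 1.5, 255°): beam 1 = 1.7321 ≠ 0.5774 ✗
  (2.5, 5.5, 240°): beam 1 = 0.5176 ≠ 0.5774 ✗
  …
  (2.5, 1.5, 75°): r_1=0.5774, r_2=4.0415, r_3=3.0000, r_4=1.0000 — all match ✓
Unique over the lattice → pose = (2.5, 1.5, 75°).

(x, y, θ) = (2.5, 1.5, 75°)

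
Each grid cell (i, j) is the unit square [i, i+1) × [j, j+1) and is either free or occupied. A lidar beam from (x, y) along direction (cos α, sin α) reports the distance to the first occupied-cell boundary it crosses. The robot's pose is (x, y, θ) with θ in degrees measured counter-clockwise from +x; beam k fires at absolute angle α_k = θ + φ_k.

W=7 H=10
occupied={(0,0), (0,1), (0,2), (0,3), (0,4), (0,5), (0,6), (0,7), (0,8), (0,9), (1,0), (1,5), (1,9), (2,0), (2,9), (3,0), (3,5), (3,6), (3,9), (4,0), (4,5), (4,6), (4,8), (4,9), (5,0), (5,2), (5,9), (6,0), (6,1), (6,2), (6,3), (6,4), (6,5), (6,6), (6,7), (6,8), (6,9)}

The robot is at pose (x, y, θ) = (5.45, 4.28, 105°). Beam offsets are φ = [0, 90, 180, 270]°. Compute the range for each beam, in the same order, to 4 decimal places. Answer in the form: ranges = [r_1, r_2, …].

beam 1: φ=0°, α=105°
  dir = (cos 105°, sin 105°) = (-0.2588, 0.9659); from cell (5,4)
  next x-line at t=1.7387, next y-line at t=0.7454; Δt_x=3.8637, Δt_y=1.0353
    y: enter (5,5) at t=0.7454
    x: enter (4,5) at t=1.7387 ← occupied
  → r_1 = 1.7387
beam 2: φ=90°, α=195°
  dir = (cos 195°, sin 195°) = (-0.9659, -0.2588); from cell (5,4)
  next x-line at t=0.4659, next y-line at t=1.0818; Δt_x=1.0353, Δt_y=3.8637
    x: enter (4,4) at t=0.4659
    y: enter (4,3) at t=1.0818
    x: enter (3,3) at t=1.5012
    x: enter (2,3) at t=2.5364
    x: enter (1,3) at t=3.5717
    x: enter (0,3) at t=4.6070 ← occupied
  → r_2 = 4.6070
beam 3: φ=180°, α=285°
  dir = (cos 285°, sin 285°) = (0.2588, -0.9659); from cell (5,4)
  next x-line at t=2.1250, next y-line at t=0.2899; Δt_x=3.8637, Δt_y=1.0353
    y: enter (5,3) at t=0.2899
    y: enter (5,2) at t=1.3252 ← occupied
  → r_3 = 1.3252
beam 4: φ=270°, α=15°
  dir = (cos 15°, sin 15°) = (0.9659, 0.2588); from cell (5,4)
  next x-line at t=0.5694, next y-line at t=2.7819; Δt_x=1.0353, Δt_y=3.8637
    x: enter (6,4) at t=0.5694 ← occupied
  → r_4 = 0.5694

ranges = [1.7387, 4.6070, 1.3252, 0.5694]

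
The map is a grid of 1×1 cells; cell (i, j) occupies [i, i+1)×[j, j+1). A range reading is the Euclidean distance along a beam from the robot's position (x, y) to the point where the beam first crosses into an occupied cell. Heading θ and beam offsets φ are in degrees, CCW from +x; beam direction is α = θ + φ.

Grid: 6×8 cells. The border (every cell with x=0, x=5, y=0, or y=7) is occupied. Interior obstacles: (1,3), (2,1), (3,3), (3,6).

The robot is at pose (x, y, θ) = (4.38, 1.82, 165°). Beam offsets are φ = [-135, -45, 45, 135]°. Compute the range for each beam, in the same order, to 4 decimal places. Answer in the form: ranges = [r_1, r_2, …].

beam 1: φ=-135°, α=30°
  direction (0.8660, 0.5000); cell (4,1); t to first gridline: x 0.7159, y 0.3600 (then +1.1547 / +2.0000)
    (4,2) via y @ 0.3600
    (5,2) via x @ 0.7159  # hit
  → r_1 = 0.7159
beam 2: φ=-45°, α=120°
  direction (-0.5000, 0.8660); cell (4,1); t to first gridline: x 0.7600, y 0.2078 (then +2.0000 / +1.1547)
    (4,2) via y @ 0.2078
    (3,2) via x @ 0.7600
    (3,3) via y @ 1.3625  # hit
  → r_2 = 1.3625
beam 3: φ=45°, α=210°
  direction (-0.8660, -0.5000); cell (4,1); t to first gridline: x 0.4388, y 1.6400 (then +1.1547 / +2.0000)
    (3,1) via x @ 0.4388
    (2,1) via x @ 1.5935  # hit
  → r_3 = 1.5935
beam 4: φ=135°, α=300°
  direction (0.5000, -0.8660); cell (4,1); t to first gridline: x 1.2400, y 0.9469 (then +2.0000 / +1.1547)
    (4,0) via y @ 0.9469  # hit
  → r_4 = 0.9469

ranges = [0.7159, 1.3625, 1.5935, 0.9469]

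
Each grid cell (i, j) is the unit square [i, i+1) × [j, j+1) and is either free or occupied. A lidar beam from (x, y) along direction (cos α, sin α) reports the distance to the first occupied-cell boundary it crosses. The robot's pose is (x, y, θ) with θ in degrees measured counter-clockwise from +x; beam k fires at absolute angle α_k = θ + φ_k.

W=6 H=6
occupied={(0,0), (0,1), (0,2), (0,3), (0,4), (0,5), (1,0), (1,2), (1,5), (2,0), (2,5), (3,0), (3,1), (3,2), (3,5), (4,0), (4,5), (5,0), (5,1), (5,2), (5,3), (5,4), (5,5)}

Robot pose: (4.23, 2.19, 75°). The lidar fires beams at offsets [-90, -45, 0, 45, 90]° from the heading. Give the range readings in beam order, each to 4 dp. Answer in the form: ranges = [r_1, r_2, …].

beam 1: φ=-90°, α=345°
  direction (0.9659, -0.2588); cell (4,2); t to first gridline: x 0.7972, y 0.7341 (then +1.0353 / +3.8637)
    (4,1) via y @ 0.7341
    (5,1) via x @ 0.7972  # hit
  → r_1 = 0.7972
beam 2: φ=-45°, α=30°
  direction (0.8660, 0.5000); cell (4,2); t to first gridline: x 0.8891, y 1.6200 (then +1.1547 / +2.0000)
    (5,2) via x @ 0.8891  # hit
  → r_2 = 0.8891
beam 3: φ=0°, α=75°
  direction (0.2588, 0.9659); cell (4,2); t to first gridline: x 2.9751, y 0.8386 (then +3.8637 / +1.0353)
    (4,3) via y @ 0.8386
    (4,4) via y @ 1.8738
    (4,5) via y @ 2.9091  # hit
  → r_3 = 2.9091
beam 4: φ=45°, α=120°
  direction (-0.5000, 0.8660); cell (4,2); t to first gridline: x 0.4600, y 0.9353 (then +2.0000 / +1.1547)
    (3,2) via x @ 0.4600  # hit
  → r_4 = 0.4600
beam 5: φ=90°, α=165°
  direction (-0.9659, 0.2588); cell (4,2); t to first gridline: x 0.2381, y 3.1296 (then +1.0353 / +3.8637)
    (3,2) via x @ 0.2381  # hit
  → r_5 = 0.2381

ranges = [0.7972, 0.8891, 2.9091, 0.4600, 0.2381]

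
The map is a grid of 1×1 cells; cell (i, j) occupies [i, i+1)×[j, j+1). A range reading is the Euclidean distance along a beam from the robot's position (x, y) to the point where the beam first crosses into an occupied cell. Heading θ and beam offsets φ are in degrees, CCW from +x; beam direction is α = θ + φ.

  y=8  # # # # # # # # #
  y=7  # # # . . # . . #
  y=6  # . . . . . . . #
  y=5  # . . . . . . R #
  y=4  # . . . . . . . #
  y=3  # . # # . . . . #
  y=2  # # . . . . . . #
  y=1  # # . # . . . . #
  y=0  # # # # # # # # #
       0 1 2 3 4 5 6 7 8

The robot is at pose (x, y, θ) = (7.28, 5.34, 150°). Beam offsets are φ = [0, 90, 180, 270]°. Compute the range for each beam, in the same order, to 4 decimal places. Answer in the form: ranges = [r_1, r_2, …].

ranges = [4.9421, 5.0114, 0.8314, 1.4400]

beam 1: φ=0°, α=150°
  dir = (cos 150°, sin 150°) = (-0.8660, 0.5000); from cell (7,5)
  next x-line at t=0.3233, next y-line at t=1.3200; Δt_x=1.1547, Δt_y=2.0000
    x: enter (6,5) at t=0.3233
    y: enter (6,6) at t=1.3200
    x: enter (5,6) at t=1.4780
    x: enter (4,6) at t=2.6327
    y: enter (4,7) at t=3.3200
    x: enter (3,7) at t=3.7874
    x: enter (2,7) at t=4.9421 ← occupied
  → r_1 = 4.9421
beam 2: φ=90°, α=240°
  dir = (cos 240°, sin 240°) = (-0.5000, -0.8660); from cell (7,5)
  next x-line at t=0.5600, next y-line at t=0.3926; Δt_x=2.0000, Δt_y=1.1547
    y: enter (7,4) at t=0.3926
    x: enter (6,4) at t=0.5600
    y: enter (6,3) at t=1.5473
    x: enter (5,3) at t=2.5600
    y: enter (5,2) at t=2.7020
    y: enter (5,1) at t=3.8567
    x: enter (4,1) at t=4.5600
    y: enter (4,0) at t=5.0114 ← occupied
  → r_2 = 5.0114
beam 3: φ=180°, α=330°
  dir = (cos 330°, sin 330°) = (0.8660, -0.5000); from cell (7,5)
  next x-line at t=0.8314, next y-line at t=0.6800; Δt_x=1.1547, Δt_y=2.0000
    y: enter (7,4) at t=0.6800
    x: enter (8,4) at t=0.8314 ← occupied
  → r_3 = 0.8314
beam 4: φ=270°, α=60°
  dir = (cos 60°, sin 60°) = (0.5000, 0.8660); from cell (7,5)
  next x-line at t=1.4400, next y-line at t=0.7621; Δt_x=2.0000, Δt_y=1.1547
    y: enter (7,6) at t=0.7621
    x: enter (8,6) at t=1.4400 ← occupied
  → r_4 = 1.4400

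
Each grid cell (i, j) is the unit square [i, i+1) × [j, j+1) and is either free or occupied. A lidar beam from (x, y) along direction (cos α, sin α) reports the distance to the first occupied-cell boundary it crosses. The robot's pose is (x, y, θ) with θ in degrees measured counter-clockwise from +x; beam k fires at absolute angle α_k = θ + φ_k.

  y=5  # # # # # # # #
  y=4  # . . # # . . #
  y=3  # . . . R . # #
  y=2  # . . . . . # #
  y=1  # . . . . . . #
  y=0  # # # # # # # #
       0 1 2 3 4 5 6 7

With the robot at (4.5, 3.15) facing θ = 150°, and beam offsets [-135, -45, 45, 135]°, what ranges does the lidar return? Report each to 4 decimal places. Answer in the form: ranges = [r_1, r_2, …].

beam 1: φ=-135°, α=15°
  dir = (cos 15°, sin 15°) = (0.9659, 0.2588); from cell (4,3)
  next x-line at t=0.5176, next y-line at t=3.2841; Δt_x=1.0353, Δt_y=3.8637
    x: enter (5,3) at t=0.5176
    x: enter (6,3) at t=1.5529 ← occupied
  → r_1 = 1.5529
beam 2: φ=-45°, α=105°
  dir = (cos 105°, sin 105°) = (-0.2588, 0.9659); from cell (4,3)
  next x-line at t=1.9319, next y-line at t=0.8800; Δt_x=3.8637, Δt_y=1.0353
    y: enter (4,4) at t=0.8800 ← occupied
  → r_2 = 0.8800
beam 3: φ=45°, α=195°
  dir = (cos 195°, sin 195°) = (-0.9659, -0.2588); from cell (4,3)
  next x-line at t=0.5176, next y-line at t=0.5796; Δt_x=1.0353, Δt_y=3.8637
    x: enter (3,3) at t=0.5176
    y: enter (3,2) at t=0.5796
    x: enter (2,2) at t=1.5529
    x: enter (1,2) at t=2.5882
    x: enter (0,2) at t=3.6235 ← occupied
  → r_3 = 3.6235
beam 4: φ=135°, α=285°
  dir = (cos 285°, sin 285°) = (0.2588, -0.9659); from cell (4,3)
  next x-line at t=1.9319, next y-line at t=0.1553; Δt_x=3.8637, Δt_y=1.0353
    y: enter (4,2) at t=0.1553
    y: enter (4,1) at t=1.1906
    x: enter (5,1) at t=1.9319
    y: enter (5,0) at t=2.2258 ← occupied
  → r_4 = 2.2258

ranges = [1.5529, 0.8800, 3.6235, 2.2258]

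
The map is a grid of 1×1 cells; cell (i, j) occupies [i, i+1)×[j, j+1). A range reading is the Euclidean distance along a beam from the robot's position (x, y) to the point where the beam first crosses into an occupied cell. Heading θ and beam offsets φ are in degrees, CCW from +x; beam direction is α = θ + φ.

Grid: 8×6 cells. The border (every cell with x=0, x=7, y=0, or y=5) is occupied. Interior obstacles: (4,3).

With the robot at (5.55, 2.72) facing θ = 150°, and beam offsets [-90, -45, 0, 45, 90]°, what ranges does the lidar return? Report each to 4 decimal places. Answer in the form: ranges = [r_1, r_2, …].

ranges = [2.6327, 2.3604, 0.6351, 4.7105, 1.9861]

beam 1: φ=-90°, α=60°
  cosα=0.5000 sinα=0.8660 | (5,2) | tMaxX 0.9000 tMaxY 0.3233 | tΔX 2.0000 tΔY 1.1547
    t=0.3233 [y] (5,3)
    t=0.9000 [x] (6,3)
    t=1.4780 [y] (6,4)
    t=2.6327 [y] (6,5) — stop
  → r_1 = 2.6327
beam 2: φ=-45°, α=105°
  cosα=-0.2588 sinα=0.9659 | (5,2) | tMaxX 2.1250 tMaxY 0.2899 | tΔX 3.8637 tΔY 1.0353
    t=0.2899 [y] (5,3)
    t=1.3252 [y] (5,4)
    t=2.1250 [x] (4,4)
    t=2.3604 [y] (4,5) — stop
  → r_2 = 2.3604
beam 3: φ=0°, α=150°
  cosα=-0.8660 sinα=0.5000 | (5,2) | tMaxX 0.6351 tMaxY 0.5600 | tΔX 1.1547 tΔY 2.0000
    t=0.5600 [y] (5,3)
    t=0.6351 [x] (4,3) — stop
  → r_3 = 0.6351
beam 4: φ=45°, α=195°
  cosα=-0.9659 sinα=-0.2588 | (5,2) | tMaxX 0.5694 tMaxY 2.7819 | tΔX 1.0353 tΔY 3.8637
    t=0.5694 [x] (4,2)
    t=1.6047 [x] (3,2)
    t=2.6400 [x] (2,2)
    t=2.7819 [y] (2,1)
    t=3.6752 [x] (1,1)
    t=4.7105 [x] (0,1) — stop
  → r_4 = 4.7105
beam 5: φ=90°, α=240°
  cosα=-0.5000 sinα=-0.8660 | (5,2) | tMaxX 1.1000 tMaxY 0.8314 | tΔX 2.0000 tΔY 1.1547
    t=0.8314 [y] (5,1)
    t=1.1000 [x] (4,1)
    t=1.9861 [y] (4,0) — stop
  → r_5 = 1.9861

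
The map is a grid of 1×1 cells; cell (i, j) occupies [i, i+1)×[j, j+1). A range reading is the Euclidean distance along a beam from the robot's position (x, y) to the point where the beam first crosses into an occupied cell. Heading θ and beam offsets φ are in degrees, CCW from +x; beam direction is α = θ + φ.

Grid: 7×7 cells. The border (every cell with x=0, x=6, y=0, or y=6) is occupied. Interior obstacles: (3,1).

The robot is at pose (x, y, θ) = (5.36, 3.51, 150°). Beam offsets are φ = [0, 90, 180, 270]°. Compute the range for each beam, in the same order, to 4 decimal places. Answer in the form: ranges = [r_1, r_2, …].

ranges = [4.9800, 2.7200, 0.7390, 1.2800]

beam 1: φ=0°, α=150°
  d=(-0.8660,0.5000)  start (5,3)  tX=0.4157 tY=0.9800  stride 1/|dx|=1.1547 1/|dy|=2.0000
    cross x-line → (4,3), t=0.4157
    cross y-line → (4,4), t=0.9800
    cross x-line → (3,4), t=1.5704
    cross x-line → (2,4), t=2.7251
    cross y-line → (2,5), t=2.9800
    cross x-line → (1,5), t=3.8798
    cross y-line → (1,6), t=4.9800 (wall)
  → r_1 = 4.9800
beam 2: φ=90°, α=240°
  d=(-0.5000,-0.8660)  start (5,3)  tX=0.7200 tY=0.5889  stride 1/|dx|=2.0000 1/|dy|=1.1547
    cross y-line → (5,2), t=0.5889
    cross x-line → (4,2), t=0.7200
    cross y-line → (4,1), t=1.7436
    cross x-line → (3,1), t=2.7200 (wall)
  → r_2 = 2.7200
beam 3: φ=180°, α=330°
  d=(0.8660,-0.5000)  start (5,3)  tX=0.7390 tY=1.0200  stride 1/|dx|=1.1547 1/|dy|=2.0000
    cross x-line → (6,3), t=0.7390 (wall)
  → r_3 = 0.7390
beam 4: φ=270°, α=60°
  d=(0.5000,0.8660)  start (5,3)  tX=1.2800 tY=0.5658  stride 1/|dx|=2.0000 1/|dy|=1.1547
    cross y-line → (5,4), t=0.5658
    cross x-line → (6,4), t=1.2800 (wall)
  → r_4 = 1.2800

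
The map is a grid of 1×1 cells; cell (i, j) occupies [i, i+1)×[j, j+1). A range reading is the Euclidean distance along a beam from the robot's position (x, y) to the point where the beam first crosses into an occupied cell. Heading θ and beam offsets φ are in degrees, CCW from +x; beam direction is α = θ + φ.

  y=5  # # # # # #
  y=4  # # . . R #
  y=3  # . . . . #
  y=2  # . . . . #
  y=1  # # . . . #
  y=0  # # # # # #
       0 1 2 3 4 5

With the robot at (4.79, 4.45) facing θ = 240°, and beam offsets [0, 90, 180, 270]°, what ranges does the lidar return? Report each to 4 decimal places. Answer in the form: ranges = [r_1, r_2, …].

beam 1: φ=0°, α=240°
  cosα=-0.5000 sinα=-0.8660 | (4,4) | tMaxX 1.5800 tMaxY 0.5196 | tΔX 2.0000 tΔY 1.1547
    t=0.5196 [y] (4,3)
    t=1.5800 [x] (3,3)
    t=1.6743 [y] (3,2)
    t=2.8290 [y] (3,1)
    t=3.5800 [x] (2,1)
    t=3.9837 [y] (2,0) — stop
  → r_1 = 3.9837
beam 2: φ=90°, α=330°
  cosα=0.8660 sinα=-0.5000 | (4,4) | tMaxX 0.2425 tMaxY 0.9000 | tΔX 1.1547 tΔY 2.0000
    t=0.2425 [x] (5,4) — stop
  → r_2 = 0.2425
beam 3: φ=180°, α=60°
  cosα=0.5000 sinα=0.8660 | (4,4) | tMaxX 0.4200 tMaxY 0.6351 | tΔX 2.0000 tΔY 1.1547
    t=0.4200 [x] (5,4) — stop
  → r_3 = 0.4200
beam 4: φ=270°, α=150°
  cosα=-0.8660 sinα=0.5000 | (4,4) | tMaxX 0.9122 tMaxY 1.1000 | tΔX 1.1547 tΔY 2.0000
    t=0.9122 [x] (3,4)
    t=1.1000 [y] (3,5) — stop
  → r_4 = 1.1000

ranges = [3.9837, 0.2425, 0.4200, 1.1000]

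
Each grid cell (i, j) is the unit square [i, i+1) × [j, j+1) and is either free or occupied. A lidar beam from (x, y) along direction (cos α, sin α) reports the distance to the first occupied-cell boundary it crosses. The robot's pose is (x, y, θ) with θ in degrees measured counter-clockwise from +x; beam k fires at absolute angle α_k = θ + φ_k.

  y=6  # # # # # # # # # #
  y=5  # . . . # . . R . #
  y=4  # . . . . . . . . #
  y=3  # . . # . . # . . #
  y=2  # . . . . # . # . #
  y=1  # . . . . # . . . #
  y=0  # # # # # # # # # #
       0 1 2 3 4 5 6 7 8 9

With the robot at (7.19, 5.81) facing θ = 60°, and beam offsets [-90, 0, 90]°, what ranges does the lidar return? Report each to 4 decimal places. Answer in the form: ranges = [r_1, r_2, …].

ranges = [2.0900, 0.2194, 0.3800]

beam 1: φ=-90°, α=330°
  cosα=0.8660 sinα=-0.5000 | (7,5) | tMaxX 0.9353 tMaxY 1.6200 | tΔX 1.1547 tΔY 2.0000
    t=0.9353 [x] (8,5)
    t=1.6200 [y] (8,4)
    t=2.0900 [x] (9,4) — stop
  → r_1 = 2.0900
beam 2: φ=0°, α=60°
  cosα=0.5000 sinα=0.8660 | (7,5) | tMaxX 1.6200 tMaxY 0.2194 | tΔX 2.0000 tΔY 1.1547
    t=0.2194 [y] (7,6) — stop
  → r_2 = 0.2194
beam 3: φ=90°, α=150°
  cosα=-0.8660 sinα=0.5000 | (7,5) | tMaxX 0.2194 tMaxY 0.3800 | tΔX 1.1547 tΔY 2.0000
    t=0.2194 [x] (6,5)
    t=0.3800 [y] (6,6) — stop
  → r_3 = 0.3800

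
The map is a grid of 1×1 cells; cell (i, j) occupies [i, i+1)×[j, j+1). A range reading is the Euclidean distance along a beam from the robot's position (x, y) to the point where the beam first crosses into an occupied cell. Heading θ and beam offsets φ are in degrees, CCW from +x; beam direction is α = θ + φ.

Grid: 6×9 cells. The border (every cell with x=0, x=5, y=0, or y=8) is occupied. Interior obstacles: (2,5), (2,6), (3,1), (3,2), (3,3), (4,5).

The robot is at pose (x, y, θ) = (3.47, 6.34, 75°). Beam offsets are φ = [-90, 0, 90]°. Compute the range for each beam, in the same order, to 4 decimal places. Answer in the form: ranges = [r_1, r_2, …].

beam 1: φ=-90°, α=345°
  direction (0.9659, -0.2588); cell (3,6); t to first gridline: x 0.5487, y 1.3137 (then +1.0353 / +3.8637)
    (4,6) via x @ 0.5487
    (4,5) via y @ 1.3137  # hit
  → r_1 = 1.3137
beam 2: φ=0°, α=75°
  direction (0.2588, 0.9659); cell (3,6); t to first gridline: x 2.0478, y 0.6833 (then +3.8637 / +1.0353)
    (3,7) via y @ 0.6833
    (3,8) via y @ 1.7186  # hit
  → r_2 = 1.7186
beam 3: φ=90°, α=165°
  direction (-0.9659, 0.2588); cell (3,6); t to first gridline: x 0.4866, y 2.5500 (then +1.0353 / +3.8637)
    (2,6) via x @ 0.4866  # hit
  → r_3 = 0.4866

ranges = [1.3137, 1.7186, 0.4866]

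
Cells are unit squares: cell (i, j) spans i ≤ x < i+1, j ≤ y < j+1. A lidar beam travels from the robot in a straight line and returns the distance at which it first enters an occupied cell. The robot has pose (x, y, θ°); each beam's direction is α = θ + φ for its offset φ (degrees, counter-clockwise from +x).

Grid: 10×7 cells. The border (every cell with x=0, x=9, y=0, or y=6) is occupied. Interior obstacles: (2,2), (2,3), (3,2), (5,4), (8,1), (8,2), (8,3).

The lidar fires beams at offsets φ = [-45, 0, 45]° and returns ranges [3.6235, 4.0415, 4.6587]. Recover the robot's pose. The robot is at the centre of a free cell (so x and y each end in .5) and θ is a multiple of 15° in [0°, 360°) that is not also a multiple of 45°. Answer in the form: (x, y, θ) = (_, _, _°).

Candidates: 33 free-cell centres × 16 headings = 528 poses. Raycast each; keep the one whose scan matches to 4 dp.
  (4.5, 5.5, 75°): beam 1 = 1.0000 ≠ 3.6235 ✗
  (7.5, 1.5, 195°): beam 1 = 7.5056 ≠ 3.6235 ✗
  (6.5, 2.5, 15°): beam 1 = 1.7321 ≠ 3.6235 ✗
  …
  (7.5, 2.5, 120°): r_1=3.6235, r_2=4.0415, r_3=4.6587 — all match ✓
Only this pose fits every beam.

(x, y, θ) = (7.5, 2.5, 120°)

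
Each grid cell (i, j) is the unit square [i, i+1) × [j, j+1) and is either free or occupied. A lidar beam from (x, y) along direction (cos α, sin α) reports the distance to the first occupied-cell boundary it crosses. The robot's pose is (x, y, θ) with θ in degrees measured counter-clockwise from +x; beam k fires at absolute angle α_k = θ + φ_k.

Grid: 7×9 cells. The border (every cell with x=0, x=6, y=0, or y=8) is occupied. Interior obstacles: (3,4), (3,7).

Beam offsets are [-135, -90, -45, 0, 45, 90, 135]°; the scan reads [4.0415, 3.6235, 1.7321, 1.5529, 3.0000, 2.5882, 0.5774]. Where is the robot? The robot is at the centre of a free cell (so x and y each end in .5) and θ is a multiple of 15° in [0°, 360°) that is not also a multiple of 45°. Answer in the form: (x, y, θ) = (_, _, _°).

Enumerate (i+0.5, j+0.5, θ) over the 33 free cells and 16 admissible headings. For each, cast all 7 beams and compare to the given ranges.
  (2.5, 4.5, 240°): beam 1 = 3.6235 ≠ 4.0415 ✗
  (5.5, 6.5, 240°): beam 1 = 1.5529 ≠ 4.0415 ✗
  (5.5, 7.5, 75°): beam 1 = 1.0000 ≠ 4.0415 ✗
  (2.5, 2.5, 330°): beam 1 = 1.5529 ≠ 4.0415 ✗
  …
  (4.5, 4.5, 15°): r_1=4.0415, r_2=3.6235, r_3=1.7321, r_4=1.5529, r_5=3.0000, r_6=2.5882, r_7=0.5774 — all match ✓
No second candidate reproduces the full scan.

(x, y, θ) = (4.5, 4.5, 15°)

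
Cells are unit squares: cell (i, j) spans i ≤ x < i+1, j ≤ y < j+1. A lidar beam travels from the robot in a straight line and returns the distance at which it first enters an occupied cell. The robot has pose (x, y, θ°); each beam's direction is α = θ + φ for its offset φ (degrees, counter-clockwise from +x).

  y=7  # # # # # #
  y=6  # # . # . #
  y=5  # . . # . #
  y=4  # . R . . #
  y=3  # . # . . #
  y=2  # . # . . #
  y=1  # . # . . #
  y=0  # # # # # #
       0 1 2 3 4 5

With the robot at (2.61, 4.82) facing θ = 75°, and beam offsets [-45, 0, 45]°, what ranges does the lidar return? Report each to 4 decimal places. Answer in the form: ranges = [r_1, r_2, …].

ranges = [0.4503, 1.5068, 1.3625]

beam 1: φ=-45°, α=30°
  direction (0.8660, 0.5000); cell (2,4); t to first gridline: x 0.4503, y 0.3600 (then +1.1547 / +2.0000)
    (2,5) via y @ 0.3600
    (3,5) via x @ 0.4503  # hit
  → r_1 = 0.4503
beam 2: φ=0°, α=75°
  direction (0.2588, 0.9659); cell (2,4); t to first gridline: x 1.5068, y 0.1863 (then +3.8637 / +1.0353)
    (2,5) via y @ 0.1863
    (2,6) via y @ 1.2216
    (3,6) via x @ 1.5068  # hit
  → r_2 = 1.5068
beam 3: φ=45°, α=120°
  direction (-0.5000, 0.8660); cell (2,4); t to first gridline: x 1.2200, y 0.2078 (then +2.0000 / +1.1547)
    (2,5) via y @ 0.2078
    (1,5) via x @ 1.2200
    (1,6) via y @ 1.3625  # hit
  → r_3 = 1.3625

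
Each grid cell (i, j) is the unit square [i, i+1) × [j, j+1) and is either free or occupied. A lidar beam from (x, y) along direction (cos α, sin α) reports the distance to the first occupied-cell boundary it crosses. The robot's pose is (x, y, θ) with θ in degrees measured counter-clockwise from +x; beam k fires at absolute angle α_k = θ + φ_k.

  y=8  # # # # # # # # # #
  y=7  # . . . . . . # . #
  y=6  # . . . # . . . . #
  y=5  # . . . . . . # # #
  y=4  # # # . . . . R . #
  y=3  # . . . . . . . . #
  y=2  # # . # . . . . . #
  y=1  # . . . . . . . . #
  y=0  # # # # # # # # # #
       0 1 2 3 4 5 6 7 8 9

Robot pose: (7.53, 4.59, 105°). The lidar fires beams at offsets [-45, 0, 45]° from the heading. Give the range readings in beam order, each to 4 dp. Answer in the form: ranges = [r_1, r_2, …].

beam 1: φ=-45°, α=60°
  d=(0.5000,0.8660)  start (7,4)  tX=0.9400 tY=0.4734  stride 1/|dx|=2.0000 1/|dy|=1.1547
    cross y-line → (7,5), t=0.4734 (wall)
  → r_1 = 0.4734
beam 2: φ=0°, α=105°
  d=(-0.2588,0.9659)  start (7,4)  tX=2.0478 tY=0.4245  stride 1/|dx|=3.8637 1/|dy|=1.0353
    cross y-line → (7,5), t=0.4245 (wall)
  → r_2 = 0.4245
beam 3: φ=45°, α=150°
  d=(-0.8660,0.5000)  start (7,4)  tX=0.6120 tY=0.8200  stride 1/|dx|=1.1547 1/|dy|=2.0000
    cross x-line → (6,4), t=0.6120
    cross y-line → (6,5), t=0.8200
    cross x-line → (5,5), t=1.7667
    cross y-line → (5,6), t=2.8200
    cross x-line → (4,6), t=2.9214 (wall)
  → r_3 = 2.9214

ranges = [0.4734, 0.4245, 2.9214]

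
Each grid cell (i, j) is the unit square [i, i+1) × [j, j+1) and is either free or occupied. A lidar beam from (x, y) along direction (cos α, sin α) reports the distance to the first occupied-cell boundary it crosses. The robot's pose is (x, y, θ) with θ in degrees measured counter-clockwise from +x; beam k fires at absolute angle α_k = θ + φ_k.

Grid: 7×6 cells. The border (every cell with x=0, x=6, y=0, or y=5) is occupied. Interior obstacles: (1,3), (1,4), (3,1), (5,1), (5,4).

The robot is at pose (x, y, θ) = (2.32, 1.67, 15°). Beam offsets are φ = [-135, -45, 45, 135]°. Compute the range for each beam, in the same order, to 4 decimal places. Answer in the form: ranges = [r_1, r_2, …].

beam 1: φ=-135°, α=240°
  direction (-0.5000, -0.8660); cell (2,1); t to first gridline: x 0.6400, y 0.7736 (then +2.0000 / +1.1547)
    (1,1) via x @ 0.6400
    (1,0) via y @ 0.7736  # hit
  → r_1 = 0.7736
beam 2: φ=-45°, α=330°
  direction (0.8660, -0.5000); cell (2,1); t to first gridline: x 0.7852, y 1.3400 (then +1.1547 / +2.0000)
    (3,1) via x @ 0.7852  # hit
  → r_2 = 0.7852
beam 3: φ=45°, α=60°
  direction (0.5000, 0.8660); cell (2,1); t to first gridline: x 1.3600, y 0.3811 (then +2.0000 / +1.1547)
    (2,2) via y @ 0.3811
    (3,2) via x @ 1.3600
    (3,3) via y @ 1.5358
    (3,4) via y @ 2.6905
    (4,4) via x @ 3.3600
    (4,5) via y @ 3.8452  # hit
  → r_3 = 3.8452
beam 4: φ=135°, α=150°
  direction (-0.8660, 0.5000); cell (2,1); t to first gridline: x 0.3695, y 0.6600 (then +1.1547 / +2.0000)
    (1,1) via x @ 0.3695
    (1,2) via y @ 0.6600
    (0,2) via x @ 1.5242  # hit
  → r_4 = 1.5242

ranges = [0.7736, 0.7852, 3.8452, 1.5242]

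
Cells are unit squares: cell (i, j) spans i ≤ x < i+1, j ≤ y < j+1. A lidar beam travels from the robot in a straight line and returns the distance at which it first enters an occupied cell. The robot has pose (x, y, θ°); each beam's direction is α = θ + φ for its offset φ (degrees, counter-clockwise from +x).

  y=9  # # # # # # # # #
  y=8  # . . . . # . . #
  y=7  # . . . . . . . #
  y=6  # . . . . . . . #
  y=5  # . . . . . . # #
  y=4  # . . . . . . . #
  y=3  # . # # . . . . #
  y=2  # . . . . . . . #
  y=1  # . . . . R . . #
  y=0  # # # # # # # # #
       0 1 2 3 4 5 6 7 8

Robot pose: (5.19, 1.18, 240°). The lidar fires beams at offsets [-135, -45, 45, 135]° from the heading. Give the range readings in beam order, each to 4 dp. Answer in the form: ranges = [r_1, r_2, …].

ranges = [8.0959, 0.6955, 0.1863, 2.9091]

beam 1: φ=-135°, α=105°
  direction (-0.2588, 0.9659); cell (5,1); t to first gridline: x 0.7341, y 0.8489 (then +3.8637 / +1.0353)
    (4,1) via x @ 0.7341
    (4,2) via y @ 0.8489
    (4,3) via y @ 1.8842
    (4,4) via y @ 2.9195
    (4,5) via y @ 3.9548
    (3,5) via x @ 4.5978
    (3,6) via y @ 4.9900
    (3,7) via y @ 6.0253
    (3,8) via y @ 7.0606
    (3,9) via y @ 8.0959  # hit
  → r_1 = 8.0959
beam 2: φ=-45°, α=195°
  direction (-0.9659, -0.2588); cell (5,1); t to first gridline: x 0.1967, y 0.6955 (then +1.0353 / +3.8637)
    (4,1) via x @ 0.1967
    (4,0) via y @ 0.6955  # hit
  → r_2 = 0.6955
beam 3: φ=45°, α=285°
  direction (0.2588, -0.9659); cell (5,1); t to first gridline: x 3.1296, y 0.1863 (then +3.8637 / +1.0353)
    (5,0) via y @ 0.1863  # hit
  → r_3 = 0.1863
beam 4: φ=135°, α=15°
  direction (0.9659, 0.2588); cell (5,1); t to first gridline: x 0.8386, y 3.1682 (then +1.0353 / +3.8637)
    (6,1) via x @ 0.8386
    (7,1) via x @ 1.8738
    (8,1) via x @ 2.9091  # hit
  → r_4 = 2.9091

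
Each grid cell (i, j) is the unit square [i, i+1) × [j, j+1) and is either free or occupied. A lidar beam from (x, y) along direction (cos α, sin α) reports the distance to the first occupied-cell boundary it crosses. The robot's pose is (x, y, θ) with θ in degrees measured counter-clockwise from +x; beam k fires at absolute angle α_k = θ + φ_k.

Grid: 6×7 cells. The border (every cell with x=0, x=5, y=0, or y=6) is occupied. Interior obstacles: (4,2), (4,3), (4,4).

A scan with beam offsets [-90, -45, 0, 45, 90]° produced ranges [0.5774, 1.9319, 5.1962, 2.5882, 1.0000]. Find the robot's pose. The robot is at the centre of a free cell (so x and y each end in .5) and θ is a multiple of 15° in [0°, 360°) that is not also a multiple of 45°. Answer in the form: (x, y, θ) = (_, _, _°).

Enumerate (i+0.5, j+0.5, θ) over the 17 free cells and 16 admissible headings. For each, cast all 5 beams and compare to the given ranges.
  (2.5, 1.5, 195°): beam 1 = 4.6587 ≠ 0.5774 ✗
  (3.5, 4.5, 150°): beam 1 = 1.7321 ≠ 0.5774 ✗
  (3.5, 2.5, 15°): beam 1 = 1.5529 ≠ 0.5774 ✗
  …
  (1.5, 5.5, 300°): r_1=0.5774, r_2=1.9319, r_3=5.1962, r_4=2.5882, r_5=1.0000 — all match ✓
Unique over the lattice → pose = (1.5, 5.5, 300°).

(x, y, θ) = (1.5, 5.5, 300°)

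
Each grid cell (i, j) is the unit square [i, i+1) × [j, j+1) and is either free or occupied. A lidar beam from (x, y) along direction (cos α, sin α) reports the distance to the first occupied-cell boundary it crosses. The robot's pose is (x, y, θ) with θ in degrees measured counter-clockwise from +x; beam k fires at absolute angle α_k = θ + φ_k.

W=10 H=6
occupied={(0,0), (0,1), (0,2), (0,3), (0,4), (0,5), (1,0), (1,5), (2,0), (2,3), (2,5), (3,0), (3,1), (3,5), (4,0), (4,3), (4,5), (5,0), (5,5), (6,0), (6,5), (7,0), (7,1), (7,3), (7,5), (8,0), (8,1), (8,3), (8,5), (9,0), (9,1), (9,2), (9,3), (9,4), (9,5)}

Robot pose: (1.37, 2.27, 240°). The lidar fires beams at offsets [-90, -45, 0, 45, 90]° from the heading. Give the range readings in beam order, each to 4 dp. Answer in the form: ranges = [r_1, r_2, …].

ranges = [0.4272, 0.3831, 0.7400, 1.3148, 1.8822]

beam 1: φ=-90°, α=150°
  d=(-0.8660,0.5000)  start (1,2)  tX=0.4272 tY=1.4600  stride 1/|dx|=1.1547 1/|dy|=2.0000
    cross x-line → (0,2), t=0.4272 (wall)
  → r_1 = 0.4272
beam 2: φ=-45°, α=195°
  d=(-0.9659,-0.2588)  start (1,2)  tX=0.3831 tY=1.0432  stride 1/|dx|=1.0353 1/|dy|=3.8637
    cross x-line → (0,2), t=0.3831 (wall)
  → r_2 = 0.3831
beam 3: φ=0°, α=240°
  d=(-0.5000,-0.8660)  start (1,2)  tX=0.7400 tY=0.3118  stride 1/|dx|=2.0000 1/|dy|=1.1547
    cross y-line → (1,1), t=0.3118
    cross x-line → (0,1), t=0.7400 (wall)
  → r_3 = 0.7400
beam 4: φ=45°, α=285°
  d=(0.2588,-0.9659)  start (1,2)  tX=2.4341 tY=0.2795  stride 1/|dx|=3.8637 1/|dy|=1.0353
    cross y-line → (1,1), t=0.2795
    cross y-line → (1,0), t=1.3148 (wall)
  → r_4 = 1.3148
beam 5: φ=90°, α=330°
  d=(0.8660,-0.5000)  start (1,2)  tX=0.7275 tY=0.5400  stride 1/|dx|=1.1547 1/|dy|=2.0000
    cross y-line → (1,1), t=0.5400
    cross x-line → (2,1), t=0.7275
    cross x-line → (3,1), t=1.8822 (wall)
  → r_5 = 1.8822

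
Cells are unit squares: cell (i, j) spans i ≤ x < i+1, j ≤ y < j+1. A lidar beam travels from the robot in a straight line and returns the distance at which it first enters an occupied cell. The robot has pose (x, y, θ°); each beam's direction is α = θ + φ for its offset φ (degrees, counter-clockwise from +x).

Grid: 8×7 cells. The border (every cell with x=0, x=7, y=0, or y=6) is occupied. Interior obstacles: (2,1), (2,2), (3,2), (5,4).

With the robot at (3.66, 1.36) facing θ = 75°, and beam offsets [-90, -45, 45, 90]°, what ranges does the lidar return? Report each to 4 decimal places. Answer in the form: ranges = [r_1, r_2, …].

beam 1: φ=-90°, α=345°
  cosα=0.9659 sinα=-0.2588 | (3,1) | tMaxX 0.3520 tMaxY 1.3909 | tΔX 1.0353 tΔY 3.8637
    t=0.3520 [x] (4,1)
    t=1.3873 [x] (5,1)
    t=1.3909 [y] (5,0) — stop
  → r_1 = 1.3909
beam 2: φ=-45°, α=30°
  cosα=0.8660 sinα=0.5000 | (3,1) | tMaxX 0.3926 tMaxY 1.2800 | tΔX 1.1547 tΔY 2.0000
    t=0.3926 [x] (4,1)
    t=1.2800 [y] (4,2)
    t=1.5473 [x] (5,2)
    t=2.7020 [x] (6,2)
    t=3.2800 [y] (6,3)
    t=3.8567 [x] (7,3) — stop
  → r_2 = 3.8567
beam 3: φ=45°, α=120°
  cosα=-0.5000 sinα=0.8660 | (3,1) | tMaxX 1.3200 tMaxY 0.7390 | tΔX 2.0000 tΔY 1.1547
    t=0.7390 [y] (3,2) — stop
  → r_3 = 0.7390
beam 4: φ=90°, α=165°
  cosα=-0.9659 sinα=0.2588 | (3,1) | tMaxX 0.6833 tMaxY 2.4728 | tΔX 1.0353 tΔY 3.8637
    t=0.6833 [x] (2,1) — stop
  → r_4 = 0.6833

ranges = [1.3909, 3.8567, 0.7390, 0.6833]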